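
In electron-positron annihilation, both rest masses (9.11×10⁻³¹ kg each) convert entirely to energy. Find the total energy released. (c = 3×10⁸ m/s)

Both particles have the same rest mass, so total mass = 2m
E = 2m·c² = 2 × 9.11×10⁻³¹ × (3×10⁸)²
= 2 × 9.11×10⁻³¹ × 9×10¹⁶
= 1.640×10⁻¹³ J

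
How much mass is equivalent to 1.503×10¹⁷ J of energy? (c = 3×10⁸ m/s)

From E = mc², we get m = E/c²
c² = (3×10⁸)² = 9×10¹⁶ m²/s²
m = 1.503×10¹⁷ / 9×10¹⁶ = 1.670 kg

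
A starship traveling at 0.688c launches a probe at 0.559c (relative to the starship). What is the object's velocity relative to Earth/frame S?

u = (u' + v)/(1 + u'v/c²)
Numerator: 0.559 + 0.688 = 1.247
Denominator: 1 + 0.384592 = 1.384592
u = 1.247/1.384592 = 0.9006c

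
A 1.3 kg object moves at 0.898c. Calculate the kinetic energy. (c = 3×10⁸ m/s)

γ = 1/√(1 - 0.898²) = 2.273
γ - 1 = 1.273
KE = (γ-1)mc² = 1.273 × 1.3 × (3×10⁸)² = 1.489×10¹⁷ J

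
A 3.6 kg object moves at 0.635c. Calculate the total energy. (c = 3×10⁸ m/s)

γ = 1/√(1 - 0.635²) = 1.2945
mc² = 3.6 × (3×10⁸)² = 3.240×10¹⁷ J
E = γmc² = 1.2945 × 3.240×10¹⁷ = 4.194×10¹⁷ J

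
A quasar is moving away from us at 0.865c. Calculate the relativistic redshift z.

β = 0.865
(1+β)/(1-β) = 1.865/0.135 = 13.815
√(13.815) = 3.717
z = 3.717 - 1 = 2.717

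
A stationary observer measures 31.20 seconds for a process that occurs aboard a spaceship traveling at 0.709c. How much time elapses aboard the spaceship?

Dilated time Δt = 31.20 seconds
γ = 1/√(1 - 0.709²) = 1.418
Δt₀ = Δt/γ = 31.20/1.418 = 22.00 seconds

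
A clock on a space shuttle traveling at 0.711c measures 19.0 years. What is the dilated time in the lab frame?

Proper time Δt₀ = 19.0 years
γ = 1/√(1 - 0.711²) = 1.422
Δt = γΔt₀ = 1.422 × 19.0 = 27.02 years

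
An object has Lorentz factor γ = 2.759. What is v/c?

From γ = 1/√(1 - v²/c²):
1/γ² = 1/2.759² = 0.1314
v²/c² = 1 - 0.1314 = 0.8686
v/c = √(0.8686) = 0.9320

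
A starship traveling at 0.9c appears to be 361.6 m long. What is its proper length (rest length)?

Contracted length L = 361.6 m
γ = 1/√(1 - 0.9²) = 2.2942
L₀ = γL = 2.2942 × 361.6 = 829.6 m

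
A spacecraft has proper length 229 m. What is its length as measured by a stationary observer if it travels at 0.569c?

Proper length L₀ = 229 m
γ = 1/√(1 - 0.569²) = 1.216
L = L₀/γ = 229/1.216 = 188.3 m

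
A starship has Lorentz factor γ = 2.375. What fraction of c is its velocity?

From γ = 1/√(1 - v²/c²):
1/γ² = 1/2.375² = 0.1773
v²/c² = 1 - 0.1773 = 0.8227
v/c = √(0.8227) = 0.9070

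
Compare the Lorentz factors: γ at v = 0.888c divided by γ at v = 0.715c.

γ₁ = 1/√(1 - 0.888²) = 2.1747
γ₂ = 1/√(1 - 0.715²) = 1.4304
γ₁/γ₂ = 2.1747/1.4304 = 1.520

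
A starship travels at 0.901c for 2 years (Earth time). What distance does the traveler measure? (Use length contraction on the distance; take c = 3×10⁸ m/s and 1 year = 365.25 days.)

Earth distance: d = v × t = 0.901c × 2 yr = 1.706×10¹⁶ m
γ = 2.305
d' = d/γ = 1.706×10¹⁶/2.305 = 7.401×10¹⁵ m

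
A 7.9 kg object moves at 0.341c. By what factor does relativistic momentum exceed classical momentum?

p_rel = γmv, p_class = mv
Ratio = γ = 1/√(1 - 0.341²) = 1.064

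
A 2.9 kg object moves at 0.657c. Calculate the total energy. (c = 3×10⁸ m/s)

γ = 1/√(1 - 0.657²) = 1.3265
mc² = 2.9 × (3×10⁸)² = 2.610×10¹⁷ J
E = γmc² = 1.3265 × 2.610×10¹⁷ = 3.462×10¹⁷ J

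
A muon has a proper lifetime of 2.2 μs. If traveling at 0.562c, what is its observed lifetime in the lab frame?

Proper lifetime τ₀ = 2.2 μs
γ = 1/√(1 - 0.562²) = 1.209
τ = γτ₀ = 1.209 × 2.2 μs = 2.660 μs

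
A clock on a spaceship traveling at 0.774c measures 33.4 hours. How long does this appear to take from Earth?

Proper time Δt₀ = 33.4 hours
γ = 1/√(1 - 0.774²) = 1.5793
Δt = γΔt₀ = 1.5793 × 33.4 = 52.75 hours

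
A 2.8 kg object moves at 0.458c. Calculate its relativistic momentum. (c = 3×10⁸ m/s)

γ = 1/√(1 - 0.458²) = 1.125
v = 0.458 × 3×10⁸ = 1.374×10⁸ m/s
p = γmv = 1.125 × 2.8 × 1.374×10⁸ = 4.328×10⁸ kg·m/s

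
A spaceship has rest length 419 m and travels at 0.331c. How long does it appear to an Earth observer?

Proper length L₀ = 419 m
γ = 1/√(1 - 0.331²) = 1.0597
L = L₀/γ = 419/1.0597 = 395.4 m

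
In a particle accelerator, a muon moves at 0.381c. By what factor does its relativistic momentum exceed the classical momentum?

p_rel = γmv, p_class = mv
Ratio = γ = 1/√(1 - 0.381²)
= 1/√(0.854839) = 1.082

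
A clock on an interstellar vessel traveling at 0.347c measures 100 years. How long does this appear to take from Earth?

Proper time Δt₀ = 100 years
γ = 1/√(1 - 0.347²) = 1.066
Δt = γΔt₀ = 1.066 × 100 = 106.6 years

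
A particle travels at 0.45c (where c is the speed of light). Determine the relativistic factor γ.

v/c = 0.45, so (v/c)² = 0.2025
1 - (v/c)² = 0.7975
γ = 1/√(0.7975) = 1.120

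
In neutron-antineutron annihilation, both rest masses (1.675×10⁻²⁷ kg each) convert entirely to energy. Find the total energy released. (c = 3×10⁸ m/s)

Both particles have the same rest mass, so total mass = 2m
E = 2m·c² = 2 × 1.675×10⁻²⁷ × (3×10⁸)²
= 2 × 1.675×10⁻²⁷ × 9×10¹⁶
= 3.015×10⁻¹⁰ J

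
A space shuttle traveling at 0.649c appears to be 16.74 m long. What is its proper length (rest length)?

Contracted length L = 16.74 m
γ = 1/√(1 - 0.649²) = 1.314
L₀ = γL = 1.314 × 16.74 = 22.00 m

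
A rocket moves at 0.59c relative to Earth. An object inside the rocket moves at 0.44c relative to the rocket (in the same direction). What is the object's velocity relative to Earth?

u = (u' + v)/(1 + u'v/c²)
Numerator: 0.44 + 0.59 = 1.03
Denominator: 1 + 0.2596 = 1.2596
u = 1.03/1.2596 = 0.8177c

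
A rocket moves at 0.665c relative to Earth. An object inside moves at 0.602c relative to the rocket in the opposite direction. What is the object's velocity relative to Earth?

Object's velocity in rocket frame is u' = -0.602c
u = (u' + v)/(1 + u'v/c²) = (v - 0.602)/(1 - 0.602·v/c²)
Numerator: 0.665 - 0.602 = 0.063
Denominator: 1 - 0.40033 = 0.59967
u = 0.063/0.59967 = 0.1051c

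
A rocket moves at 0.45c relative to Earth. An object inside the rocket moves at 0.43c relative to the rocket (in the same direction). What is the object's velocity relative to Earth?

u = (u' + v)/(1 + u'v/c²)
Numerator: 0.43 + 0.45 = 0.88
Denominator: 1 + 0.1935 = 1.1935
u = 0.88/1.1935 = 0.7373c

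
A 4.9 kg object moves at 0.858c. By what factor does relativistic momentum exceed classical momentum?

p_rel = γmv, p_class = mv
Ratio = γ = 1/√(1 - 0.858²) = 1.947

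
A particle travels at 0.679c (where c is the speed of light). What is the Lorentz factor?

v/c = 0.679, so (v/c)² = 0.461041
1 - (v/c)² = 0.538959
γ = 1/√(0.538959) = 1.362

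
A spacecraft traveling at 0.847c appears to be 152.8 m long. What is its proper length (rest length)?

Contracted length L = 152.8 m
γ = 1/√(1 - 0.847²) = 1.881
L₀ = γL = 1.881 × 152.8 = 287.4 m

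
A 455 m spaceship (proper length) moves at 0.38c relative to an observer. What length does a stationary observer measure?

Proper length L₀ = 455 m
γ = 1/√(1 - 0.38²) = 1.081
L = L₀/γ = 455/1.081 = 420.9 m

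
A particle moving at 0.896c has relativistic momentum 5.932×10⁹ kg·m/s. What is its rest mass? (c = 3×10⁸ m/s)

γ = 1/√(1 - 0.896²) = 2.25198
v = 0.896 × 3×10⁸ = 2.688×10⁸ m/s
m = p/(γv) = 5.932×10⁹/(2.25198 × 2.688×10⁸) = 9.800 kg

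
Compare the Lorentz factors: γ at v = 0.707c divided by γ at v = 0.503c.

γ₁ = 1/√(1 - 0.707²) = 1.414
γ₂ = 1/√(1 - 0.503²) = 1.157
γ₁/γ₂ = 1.414/1.157 = 1.222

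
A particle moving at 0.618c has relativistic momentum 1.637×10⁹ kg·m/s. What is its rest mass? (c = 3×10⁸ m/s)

γ = 1/√(1 - 0.618²) = 1.27198
v = 0.618 × 3×10⁸ = 1.854×10⁸ m/s
m = p/(γv) = 1.637×10⁹/(1.27198 × 1.854×10⁸) = 6.942 kg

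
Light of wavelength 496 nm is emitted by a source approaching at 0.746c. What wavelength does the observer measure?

β = 0.746
Wavelength Doppler factor = √(0.254/1.746) = √(0.1455) = 0.3814
λ_obs = 496 × 0.3814 = 189.2 nm (blueshift)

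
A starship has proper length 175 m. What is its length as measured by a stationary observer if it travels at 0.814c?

Proper length L₀ = 175 m
γ = 1/√(1 - 0.814²) = 1.72157
L = L₀/γ = 175/1.72157 = 101.7 m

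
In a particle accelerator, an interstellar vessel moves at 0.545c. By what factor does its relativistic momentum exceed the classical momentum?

p_rel = γmv, p_class = mv
Ratio = γ = 1/√(1 - 0.545²)
= 1/√(0.702975) = 1.193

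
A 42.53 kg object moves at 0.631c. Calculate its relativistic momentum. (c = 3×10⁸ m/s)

γ = 1/√(1 - 0.631²) = 1.289
v = 0.631 × 3×10⁸ = 1.893×10⁸ m/s
p = γmv = 1.289 × 42.53 × 1.893×10⁸ = 1.038×10¹⁰ kg·m/s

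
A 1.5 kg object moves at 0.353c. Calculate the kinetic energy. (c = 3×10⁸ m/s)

γ = 1/√(1 - 0.353²) = 1.06881
γ - 1 = 0.06881
KE = (γ-1)mc² = 0.06881 × 1.5 × (3×10⁸)² = 9.289×10¹⁵ J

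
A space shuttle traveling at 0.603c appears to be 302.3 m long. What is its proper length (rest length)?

Contracted length L = 302.3 m
γ = 1/√(1 - 0.603²) = 1.2535
L₀ = γL = 1.2535 × 302.3 = 378.9 m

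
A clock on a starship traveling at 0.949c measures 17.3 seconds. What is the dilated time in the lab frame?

Proper time Δt₀ = 17.3 seconds
γ = 1/√(1 - 0.949²) = 3.1718
Δt = γΔt₀ = 3.1718 × 17.3 = 54.87 seconds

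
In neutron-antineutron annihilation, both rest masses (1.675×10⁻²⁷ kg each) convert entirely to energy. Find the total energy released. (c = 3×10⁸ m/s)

Both particles have the same rest mass, so total mass = 2m
E = 2m·c² = 2 × 1.675×10⁻²⁷ × (3×10⁸)²
= 2 × 1.675×10⁻²⁷ × 9×10¹⁶
= 3.015×10⁻¹⁰ J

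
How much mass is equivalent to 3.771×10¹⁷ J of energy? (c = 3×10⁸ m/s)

From E = mc², we get m = E/c²
c² = (3×10⁸)² = 9×10¹⁶ m²/s²
m = 3.771×10¹⁷ / 9×10¹⁶ = 4.190 kg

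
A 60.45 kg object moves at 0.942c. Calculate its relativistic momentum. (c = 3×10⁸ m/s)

γ = 1/√(1 - 0.942²) = 2.9796
v = 0.942 × 3×10⁸ = 2.826×10⁸ m/s
p = γmv = 2.9796 × 60.45 × 2.826×10⁸ = 5.090×10¹⁰ kg·m/s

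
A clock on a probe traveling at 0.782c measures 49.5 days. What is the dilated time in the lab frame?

Proper time Δt₀ = 49.5 days
γ = 1/√(1 - 0.782²) = 1.6044
Δt = γΔt₀ = 1.6044 × 49.5 = 79.42 days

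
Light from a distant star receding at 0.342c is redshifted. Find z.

β = 0.342
(1+β)/(1-β) = 1.342/0.658 = 2.0395
√(2.0395) = 1.4281
z = 1.4281 - 1 = 0.4281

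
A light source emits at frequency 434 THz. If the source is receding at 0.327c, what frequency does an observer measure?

β = v/c = 0.327
(1-β)/(1+β) = 0.673/1.327 = 0.5072
Doppler factor = √(0.5072) = 0.7122
f_obs = 434 × 0.7122 = 309.1 THz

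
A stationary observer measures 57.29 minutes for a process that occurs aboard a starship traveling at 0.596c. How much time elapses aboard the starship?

Dilated time Δt = 57.29 minutes
γ = 1/√(1 - 0.596²) = 1.2454
Δt₀ = Δt/γ = 57.29/1.2454 = 46.00 minutes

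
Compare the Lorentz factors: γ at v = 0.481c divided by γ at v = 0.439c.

γ₁ = 1/√(1 - 0.481²) = 1.141
γ₂ = 1/√(1 - 0.439²) = 1.113
γ₁/γ₂ = 1.141/1.113 = 1.025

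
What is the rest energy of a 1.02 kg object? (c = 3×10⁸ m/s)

c² = (3×10⁸)² = 9.000×10¹⁶ m²/s²
E₀ = mc² = 1.02 × 9.000×10¹⁶ = 9.180×10¹⁶ J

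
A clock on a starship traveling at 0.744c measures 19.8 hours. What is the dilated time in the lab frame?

Proper time Δt₀ = 19.8 hours
γ = 1/√(1 - 0.744²) = 1.4966
Δt = γΔt₀ = 1.4966 × 19.8 = 29.63 hours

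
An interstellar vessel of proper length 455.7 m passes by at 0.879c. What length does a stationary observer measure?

Proper length L₀ = 455.7 m
γ = 1/√(1 - 0.879²) = 2.097
L = L₀/γ = 455.7/2.097 = 217.3 m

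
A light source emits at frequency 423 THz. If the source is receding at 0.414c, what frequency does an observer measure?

β = v/c = 0.414
(1-β)/(1+β) = 0.586/1.414 = 0.41443
Doppler factor = √(0.41443) = 0.6438
f_obs = 423 × 0.6438 = 272.3 THz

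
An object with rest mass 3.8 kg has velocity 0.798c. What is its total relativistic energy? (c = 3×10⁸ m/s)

γ = 1/√(1 - 0.798²) = 1.6593
mc² = 3.8 × (3×10⁸)² = 3.420×10¹⁷ J
E = γmc² = 1.6593 × 3.420×10¹⁷ = 5.675×10¹⁷ J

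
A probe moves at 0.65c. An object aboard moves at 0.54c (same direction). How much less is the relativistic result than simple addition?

Classical: u' + v = 0.54 + 0.65 = 1.19c
Relativistic: u = (0.54 + 0.65)/(1 + 0.351) = 1.19/1.351 = 0.8808c
Difference: 1.19 - 0.8808 = 0.3092c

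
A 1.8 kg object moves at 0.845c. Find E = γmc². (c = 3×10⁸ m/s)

γ = 1/√(1 - 0.845²) = 1.870
mc² = 1.8 × (3×10⁸)² = 1.620×10¹⁷ J
E = γmc² = 1.870 × 1.620×10¹⁷ = 3.029×10¹⁷ J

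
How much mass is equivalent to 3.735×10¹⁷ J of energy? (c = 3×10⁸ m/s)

From E = mc², we get m = E/c²
c² = (3×10⁸)² = 9×10¹⁶ m²/s²
m = 3.735×10¹⁷ / 9×10¹⁶ = 4.150 kg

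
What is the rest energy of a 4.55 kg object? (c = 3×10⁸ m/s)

c² = (3×10⁸)² = 9.000×10¹⁶ m²/s²
E₀ = mc² = 4.55 × 9.000×10¹⁶ = 4.095×10¹⁷ J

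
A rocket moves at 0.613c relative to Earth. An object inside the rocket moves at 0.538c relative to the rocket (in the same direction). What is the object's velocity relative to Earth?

u = (u' + v)/(1 + u'v/c²)
Numerator: 0.538 + 0.613 = 1.151
Denominator: 1 + 0.329794 = 1.329794
u = 1.151/1.329794 = 0.8655c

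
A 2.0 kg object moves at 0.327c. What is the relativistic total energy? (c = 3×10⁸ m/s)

γ = 1/√(1 - 0.327²) = 1.0582
mc² = 2.0 × (3×10⁸)² = 1.800×10¹⁷ J
E = γmc² = 1.0582 × 1.800×10¹⁷ = 1.905×10¹⁷ J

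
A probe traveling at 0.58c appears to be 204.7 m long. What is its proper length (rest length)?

Contracted length L = 204.7 m
γ = 1/√(1 - 0.58²) = 1.2276
L₀ = γL = 1.2276 × 204.7 = 251.3 m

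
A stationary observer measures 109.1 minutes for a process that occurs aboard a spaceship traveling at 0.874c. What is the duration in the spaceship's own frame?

Dilated time Δt = 109.1 minutes
γ = 1/√(1 - 0.874²) = 2.058
Δt₀ = Δt/γ = 109.1/2.058 = 53.01 minutes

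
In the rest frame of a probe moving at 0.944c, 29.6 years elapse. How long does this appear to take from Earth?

Proper time Δt₀ = 29.6 years
γ = 1/√(1 - 0.944²) = 3.0308
Δt = γΔt₀ = 3.0308 × 29.6 = 89.71 years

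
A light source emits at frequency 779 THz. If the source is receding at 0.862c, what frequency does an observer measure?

β = v/c = 0.862
(1-β)/(1+β) = 0.138/1.862 = 0.074114
Doppler factor = √(0.074114) = 0.27224
f_obs = 779 × 0.27224 = 212.1 THz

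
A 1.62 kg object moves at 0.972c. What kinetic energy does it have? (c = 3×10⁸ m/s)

γ = 1/√(1 - 0.972²) = 4.256
γ - 1 = 3.256
KE = (γ-1)mc² = 3.256 × 1.62 × (3×10⁸)² = 4.747×10¹⁷ J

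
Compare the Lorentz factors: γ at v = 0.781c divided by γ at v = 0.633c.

γ₁ = 1/√(1 - 0.781²) = 1.6012
γ₂ = 1/√(1 - 0.633²) = 1.2917
γ₁/γ₂ = 1.6012/1.2917 = 1.240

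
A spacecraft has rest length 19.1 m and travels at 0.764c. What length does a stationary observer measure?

Proper length L₀ = 19.1 m
γ = 1/√(1 - 0.764²) = 1.550
L = L₀/γ = 19.1/1.550 = 12.32 m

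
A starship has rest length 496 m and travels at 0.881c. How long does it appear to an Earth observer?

Proper length L₀ = 496 m
γ = 1/√(1 - 0.881²) = 2.1136
L = L₀/γ = 496/2.1136 = 234.7 m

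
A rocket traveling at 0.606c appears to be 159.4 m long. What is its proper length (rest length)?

Contracted length L = 159.4 m
γ = 1/√(1 - 0.606²) = 1.257
L₀ = γL = 1.257 × 159.4 = 200.4 m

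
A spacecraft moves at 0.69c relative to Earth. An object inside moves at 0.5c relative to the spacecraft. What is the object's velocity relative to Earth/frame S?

u = (u' + v)/(1 + u'v/c²)
Numerator: 0.5 + 0.69 = 1.19
Denominator: 1 + 0.345 = 1.345
u = 1.19/1.345 = 0.8848c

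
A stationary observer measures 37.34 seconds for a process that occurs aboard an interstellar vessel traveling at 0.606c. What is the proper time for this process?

Dilated time Δt = 37.34 seconds
γ = 1/√(1 - 0.606²) = 1.2571
Δt₀ = Δt/γ = 37.34/1.2571 = 29.70 seconds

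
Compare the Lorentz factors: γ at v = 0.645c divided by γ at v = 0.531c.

γ₁ = 1/√(1 - 0.645²) = 1.309
γ₂ = 1/√(1 - 0.531²) = 1.180
γ₁/γ₂ = 1.309/1.180 = 1.109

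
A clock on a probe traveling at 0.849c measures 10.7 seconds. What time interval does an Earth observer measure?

Proper time Δt₀ = 10.7 seconds
γ = 1/√(1 - 0.849²) = 1.8925
Δt = γΔt₀ = 1.8925 × 10.7 = 20.25 seconds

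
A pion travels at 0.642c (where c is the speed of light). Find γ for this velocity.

v/c = 0.642, so (v/c)² = 0.412164
1 - (v/c)² = 0.587836
γ = 1/√(0.587836) = 1.304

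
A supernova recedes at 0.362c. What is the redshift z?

β = 0.362
(1+β)/(1-β) = 1.362/0.638 = 2.1348
√(2.1348) = 1.4611
z = 1.4611 - 1 = 0.4611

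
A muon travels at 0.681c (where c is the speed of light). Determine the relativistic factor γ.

v/c = 0.681, so (v/c)² = 0.463761
1 - (v/c)² = 0.536239
γ = 1/√(0.536239) = 1.366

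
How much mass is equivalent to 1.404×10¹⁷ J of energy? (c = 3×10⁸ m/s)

From E = mc², we get m = E/c²
c² = (3×10⁸)² = 9×10¹⁶ m²/s²
m = 1.404×10¹⁷ / 9×10¹⁶ = 1.560 kg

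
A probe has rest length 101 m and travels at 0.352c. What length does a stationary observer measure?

Proper length L₀ = 101 m
γ = 1/√(1 - 0.352²) = 1.06838
L = L₀/γ = 101/1.06838 = 94.54 m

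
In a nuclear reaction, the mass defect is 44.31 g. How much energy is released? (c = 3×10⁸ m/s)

Convert mass defect: Δm = 44.31 g = 0.04431 kg
E = Δm·c² = 0.04431 × (3×10⁸)²
= 0.04431 × 9×10¹⁶ = 3.988×10¹⁵ J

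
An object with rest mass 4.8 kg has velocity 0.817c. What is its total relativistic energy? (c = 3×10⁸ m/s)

γ = 1/√(1 - 0.817²) = 1.7342
mc² = 4.8 × (3×10⁸)² = 4.320×10¹⁷ J
E = γmc² = 1.7342 × 4.320×10¹⁷ = 7.492×10¹⁷ J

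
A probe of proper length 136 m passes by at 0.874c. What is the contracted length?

Proper length L₀ = 136 m
γ = 1/√(1 - 0.874²) = 2.0579
L = L₀/γ = 136/2.0579 = 66.09 m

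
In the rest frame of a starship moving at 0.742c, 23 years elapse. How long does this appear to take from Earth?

Proper time Δt₀ = 23 years
γ = 1/√(1 - 0.742²) = 1.4916
Δt = γΔt₀ = 1.4916 × 23 = 34.31 years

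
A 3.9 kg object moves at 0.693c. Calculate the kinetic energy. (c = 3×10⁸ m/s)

γ = 1/√(1 - 0.693²) = 1.3871
γ - 1 = 0.3871
KE = (γ-1)mc² = 0.3871 × 3.9 × (3×10⁸)² = 1.359×10¹⁷ J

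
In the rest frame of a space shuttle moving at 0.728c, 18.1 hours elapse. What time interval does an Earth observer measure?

Proper time Δt₀ = 18.1 hours
γ = 1/√(1 - 0.728²) = 1.4586
Δt = γΔt₀ = 1.4586 × 18.1 = 26.40 hours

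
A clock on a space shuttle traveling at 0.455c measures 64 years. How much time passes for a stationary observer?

Proper time Δt₀ = 64 years
γ = 1/√(1 - 0.455²) = 1.123
Δt = γΔt₀ = 1.123 × 64 = 71.87 years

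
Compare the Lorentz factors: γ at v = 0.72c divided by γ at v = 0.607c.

γ₁ = 1/√(1 - 0.72²) = 1.441
γ₂ = 1/√(1 - 0.607²) = 1.258
γ₁/γ₂ = 1.441/1.258 = 1.145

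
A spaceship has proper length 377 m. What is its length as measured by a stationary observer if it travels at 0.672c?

Proper length L₀ = 377 m
γ = 1/√(1 - 0.672²) = 1.3503
L = L₀/γ = 377/1.3503 = 279.2 m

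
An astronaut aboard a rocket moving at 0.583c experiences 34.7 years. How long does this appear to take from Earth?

Proper time Δt₀ = 34.7 years
γ = 1/√(1 - 0.583²) = 1.2308
Δt = γΔt₀ = 1.2308 × 34.7 = 42.71 years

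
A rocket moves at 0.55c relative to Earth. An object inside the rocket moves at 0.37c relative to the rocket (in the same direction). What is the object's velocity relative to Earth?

u = (u' + v)/(1 + u'v/c²)
Numerator: 0.37 + 0.55 = 0.92
Denominator: 1 + 0.2035 = 1.2035
u = 0.92/1.2035 = 0.7644c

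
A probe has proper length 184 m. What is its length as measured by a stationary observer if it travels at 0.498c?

Proper length L₀ = 184 m
γ = 1/√(1 - 0.498²) = 1.153
L = L₀/γ = 184/1.153 = 159.6 m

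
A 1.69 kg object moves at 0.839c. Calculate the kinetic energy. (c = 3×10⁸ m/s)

γ = 1/√(1 - 0.839²) = 1.8378
γ - 1 = 0.8378
KE = (γ-1)mc² = 0.8378 × 1.69 × (3×10⁸)² = 1.274×10¹⁷ J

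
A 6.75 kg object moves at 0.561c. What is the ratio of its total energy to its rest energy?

E = γmc², E₀ = mc²
E/E₀ = γ = 1/√(1 - 0.561²) = 1.208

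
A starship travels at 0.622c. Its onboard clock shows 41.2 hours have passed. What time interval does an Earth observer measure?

Proper time Δt₀ = 41.2 hours
γ = 1/√(1 - 0.622²) = 1.2771
Δt = γΔt₀ = 1.2771 × 41.2 = 52.62 hours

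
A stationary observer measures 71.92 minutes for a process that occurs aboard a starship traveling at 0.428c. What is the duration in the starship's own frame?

Dilated time Δt = 71.92 minutes
γ = 1/√(1 - 0.428²) = 1.1065
Δt₀ = Δt/γ = 71.92/1.1065 = 65.00 minutes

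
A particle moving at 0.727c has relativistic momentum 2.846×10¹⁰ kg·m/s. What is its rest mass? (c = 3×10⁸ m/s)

γ = 1/√(1 - 0.727²) = 1.4564
v = 0.727 × 3×10⁸ = 2.181×10⁸ m/s
m = p/(γv) = 2.846×10¹⁰/(1.4564 × 2.181×10⁸) = 89.60 kg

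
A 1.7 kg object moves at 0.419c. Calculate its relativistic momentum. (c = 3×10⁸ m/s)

γ = 1/√(1 - 0.419²) = 1.101
v = 0.419 × 3×10⁸ = 1.257×10⁸ m/s
p = γmv = 1.101 × 1.7 × 1.257×10⁸ = 2.353×10⁸ kg·m/s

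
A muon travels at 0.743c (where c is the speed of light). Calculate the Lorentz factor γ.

v/c = 0.743, so (v/c)² = 0.552049
1 - (v/c)² = 0.447951
γ = 1/√(0.447951) = 1.494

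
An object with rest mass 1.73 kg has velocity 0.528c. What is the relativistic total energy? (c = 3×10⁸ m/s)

γ = 1/√(1 - 0.528²) = 1.1775
mc² = 1.73 × (3×10⁸)² = 1.557×10¹⁷ J
E = γmc² = 1.1775 × 1.557×10¹⁷ = 1.833×10¹⁷ J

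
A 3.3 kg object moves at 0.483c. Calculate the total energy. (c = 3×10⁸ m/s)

γ = 1/√(1 - 0.483²) = 1.142
mc² = 3.3 × (3×10⁸)² = 2.970×10¹⁷ J
E = γmc² = 1.142 × 2.970×10¹⁷ = 3.392×10¹⁷ J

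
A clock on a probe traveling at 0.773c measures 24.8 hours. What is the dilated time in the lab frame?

Proper time Δt₀ = 24.8 hours
γ = 1/√(1 - 0.773²) = 1.5763
Δt = γΔt₀ = 1.5763 × 24.8 = 39.09 hours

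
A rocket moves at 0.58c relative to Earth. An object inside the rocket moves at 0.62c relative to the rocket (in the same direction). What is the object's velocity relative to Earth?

u = (u' + v)/(1 + u'v/c²)
Numerator: 0.62 + 0.58 = 1.2
Denominator: 1 + 0.3596 = 1.3596
u = 1.2/1.3596 = 0.8826c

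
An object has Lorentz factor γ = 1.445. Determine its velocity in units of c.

From γ = 1/√(1 - v²/c²):
1/γ² = 1/1.445² = 0.4789
v²/c² = 1 - 0.4789 = 0.5211
v/c = √(0.5211) = 0.7219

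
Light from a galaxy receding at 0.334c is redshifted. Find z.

β = 0.334
(1+β)/(1-β) = 1.334/0.666 = 2.003
√(2.003) = 1.4153
z = 1.4153 - 1 = 0.4153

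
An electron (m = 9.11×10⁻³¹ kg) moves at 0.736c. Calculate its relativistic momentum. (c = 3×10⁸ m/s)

γ = 1/√(1 - 0.736²) = 1.477
v = 0.736 × 3×10⁸ = 2.208×10⁸ m/s
p = γmv = 1.477 × 9.11×10⁻³¹ × 2.208×10⁸ = 2.971×10⁻²² kg·m/s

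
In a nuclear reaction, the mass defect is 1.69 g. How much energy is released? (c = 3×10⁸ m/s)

Convert mass defect: Δm = 1.69 g = 0.00169 kg
E = Δm·c² = 0.00169 × (3×10⁸)²
= 0.00169 × 9×10¹⁶ = 1.521×10¹⁴ J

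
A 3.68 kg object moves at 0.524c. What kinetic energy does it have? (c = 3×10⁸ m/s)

γ = 1/√(1 - 0.524²) = 1.1741
γ - 1 = 0.1741
KE = (γ-1)mc² = 0.1741 × 3.68 × (3×10⁸)² = 5.766×10¹⁶ J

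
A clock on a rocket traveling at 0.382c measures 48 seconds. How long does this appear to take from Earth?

Proper time Δt₀ = 48 seconds
γ = 1/√(1 - 0.382²) = 1.082
Δt = γΔt₀ = 1.082 × 48 = 51.94 seconds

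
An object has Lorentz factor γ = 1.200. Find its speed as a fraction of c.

From γ = 1/√(1 - v²/c²):
1/γ² = 1/1.200² = 0.6944
v²/c² = 1 - 0.6944 = 0.3056
v/c = √(0.3056) = 0.5528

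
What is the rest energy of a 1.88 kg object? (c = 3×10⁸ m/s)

c² = (3×10⁸)² = 9.000×10¹⁶ m²/s²
E₀ = mc² = 1.88 × 9.000×10¹⁶ = 1.692×10¹⁷ J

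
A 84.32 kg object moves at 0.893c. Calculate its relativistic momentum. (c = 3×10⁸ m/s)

γ = 1/√(1 - 0.893²) = 2.222
v = 0.893 × 3×10⁸ = 2.679×10⁸ m/s
p = γmv = 2.222 × 84.32 × 2.679×10⁸ = 5.019×10¹⁰ kg·m/s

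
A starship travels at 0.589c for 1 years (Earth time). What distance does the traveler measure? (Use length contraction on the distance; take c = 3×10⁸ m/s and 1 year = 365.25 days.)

Earth distance: d = v × t = 0.589c × 1 yr = 5.5762×10¹⁵ m
γ = 1.2374
d' = d/γ = 5.5762×10¹⁵/1.2374 = 4.506×10¹⁵ m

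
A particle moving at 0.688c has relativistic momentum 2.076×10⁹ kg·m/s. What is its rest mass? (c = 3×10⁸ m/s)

γ = 1/√(1 - 0.688²) = 1.378
v = 0.688 × 3×10⁸ = 2.064×10⁸ m/s
m = p/(γv) = 2.076×10⁹/(1.378 × 2.064×10⁸) = 7.299 kg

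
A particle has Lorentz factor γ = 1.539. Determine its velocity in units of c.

From γ = 1/√(1 - v²/c²):
1/γ² = 1/1.539² = 0.4222
v²/c² = 1 - 0.4222 = 0.5778
v/c = √(0.5778) = 0.7601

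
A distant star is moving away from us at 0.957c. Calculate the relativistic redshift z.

β = 0.957
(1+β)/(1-β) = 1.957/0.043 = 45.51
√(45.51) = 6.746
z = 6.746 - 1 = 5.746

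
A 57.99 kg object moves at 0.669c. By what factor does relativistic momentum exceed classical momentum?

p_rel = γmv, p_class = mv
Ratio = γ = 1/√(1 - 0.669²) = 1.345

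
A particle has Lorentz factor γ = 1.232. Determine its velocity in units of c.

From γ = 1/√(1 - v²/c²):
1/γ² = 1/1.232² = 0.6588
v²/c² = 1 - 0.6588 = 0.3412
v/c = √(0.3412) = 0.5841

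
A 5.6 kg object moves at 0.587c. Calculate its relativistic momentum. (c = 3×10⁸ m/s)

γ = 1/√(1 - 0.587²) = 1.235
v = 0.587 × 3×10⁸ = 1.761×10⁸ m/s
p = γmv = 1.235 × 5.6 × 1.761×10⁸ = 1.218×10⁹ kg·m/s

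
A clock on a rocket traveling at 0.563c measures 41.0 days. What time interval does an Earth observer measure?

Proper time Δt₀ = 41.0 days
γ = 1/√(1 - 0.563²) = 1.210
Δt = γΔt₀ = 1.210 × 41.0 = 49.61 days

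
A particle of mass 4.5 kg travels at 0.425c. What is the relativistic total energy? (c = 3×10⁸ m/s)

γ = 1/√(1 - 0.425²) = 1.1047
mc² = 4.5 × (3×10⁸)² = 4.050×10¹⁷ J
E = γmc² = 1.1047 × 4.050×10¹⁷ = 4.474×10¹⁷ J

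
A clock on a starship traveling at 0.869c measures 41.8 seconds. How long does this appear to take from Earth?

Proper time Δt₀ = 41.8 seconds
γ = 1/√(1 - 0.869²) = 2.021
Δt = γΔt₀ = 2.021 × 41.8 = 84.48 seconds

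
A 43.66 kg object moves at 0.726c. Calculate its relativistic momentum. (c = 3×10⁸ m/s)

γ = 1/√(1 - 0.726²) = 1.454
v = 0.726 × 3×10⁸ = 2.178×10⁸ m/s
p = γmv = 1.454 × 43.66 × 2.178×10⁸ = 1.383×10¹⁰ kg·m/s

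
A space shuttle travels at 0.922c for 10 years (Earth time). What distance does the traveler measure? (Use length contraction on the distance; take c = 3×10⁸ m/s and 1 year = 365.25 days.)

Earth distance: d = v × t = 0.922c × 10 yr = 8.7288×10¹⁶ m
γ = 2.5827
d' = d/γ = 8.7288×10¹⁶/2.5827 = 3.380×10¹⁶ m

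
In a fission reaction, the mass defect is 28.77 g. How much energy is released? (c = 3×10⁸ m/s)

Convert mass defect: Δm = 28.77 g = 0.02877 kg
E = Δm·c² = 0.02877 × (3×10⁸)²
= 0.02877 × 9×10¹⁶ = 2.589×10¹⁵ J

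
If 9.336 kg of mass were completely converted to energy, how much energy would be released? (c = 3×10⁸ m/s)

Using E = mc²:
c² = (3×10⁸)² = 9×10¹⁶ m²/s²
E = 9.336 × 9×10¹⁶ = 8.402×10¹⁷ J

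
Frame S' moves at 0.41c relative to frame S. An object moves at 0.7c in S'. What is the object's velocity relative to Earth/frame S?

u = (u' + v)/(1 + u'v/c²)
Numerator: 0.7 + 0.41 = 1.11
Denominator: 1 + 0.287 = 1.287
u = 1.11/1.287 = 0.8625c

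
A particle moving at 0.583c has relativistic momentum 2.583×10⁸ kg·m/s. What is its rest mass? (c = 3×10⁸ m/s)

γ = 1/√(1 - 0.583²) = 1.231
v = 0.583 × 3×10⁸ = 1.749×10⁸ m/s
m = p/(γv) = 2.583×10⁸/(1.231 × 1.749×10⁸) = 1.200 kg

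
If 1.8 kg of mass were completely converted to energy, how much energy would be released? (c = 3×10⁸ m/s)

Using E = mc²:
c² = (3×10⁸)² = 9×10¹⁶ m²/s²
E = 1.8 × 9×10¹⁶ = 1.620×10¹⁷ J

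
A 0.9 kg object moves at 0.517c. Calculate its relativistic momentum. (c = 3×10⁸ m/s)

γ = 1/√(1 - 0.517²) = 1.1682
v = 0.517 × 3×10⁸ = 1.551×10⁸ m/s
p = γmv = 1.1682 × 0.9 × 1.551×10⁸ = 1.631×10⁸ kg·m/s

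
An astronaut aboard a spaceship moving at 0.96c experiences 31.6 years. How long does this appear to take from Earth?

Proper time Δt₀ = 31.6 years
γ = 1/√(1 - 0.96²) = 3.5714
Δt = γΔt₀ = 3.5714 × 31.6 = 112.9 years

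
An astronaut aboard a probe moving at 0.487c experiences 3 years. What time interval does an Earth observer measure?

Proper time Δt₀ = 3 years
γ = 1/√(1 - 0.487²) = 1.145
Δt = γΔt₀ = 1.145 × 3 = 3.435 years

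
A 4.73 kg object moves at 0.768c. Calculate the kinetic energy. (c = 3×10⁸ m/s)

γ = 1/√(1 - 0.768²) = 1.5614
γ - 1 = 0.5614
KE = (γ-1)mc² = 0.5614 × 4.73 × (3×10⁸)² = 2.390×10¹⁷ J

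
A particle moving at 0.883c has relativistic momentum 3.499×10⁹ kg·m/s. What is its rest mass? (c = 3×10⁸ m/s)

γ = 1/√(1 - 0.883²) = 2.1305
v = 0.883 × 3×10⁸ = 2.649×10⁸ m/s
m = p/(γv) = 3.499×10⁹/(2.1305 × 2.649×10⁸) = 6.200 kg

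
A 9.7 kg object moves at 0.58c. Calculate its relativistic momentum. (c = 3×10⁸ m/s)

γ = 1/√(1 - 0.58²) = 1.2276
v = 0.58 × 3×10⁸ = 1.740×10⁸ m/s
p = γmv = 1.2276 × 9.7 × 1.740×10⁸ = 2.072×10⁹ kg·m/s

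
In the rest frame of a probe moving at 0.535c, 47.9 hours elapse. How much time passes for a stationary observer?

Proper time Δt₀ = 47.9 hours
γ = 1/√(1 - 0.535²) = 1.18364
Δt = γΔt₀ = 1.18364 × 47.9 = 56.70 hours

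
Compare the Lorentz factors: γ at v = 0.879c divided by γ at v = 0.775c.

γ₁ = 1/√(1 - 0.879²) = 2.0972
γ₂ = 1/√(1 - 0.775²) = 1.5824
γ₁/γ₂ = 2.0972/1.5824 = 1.325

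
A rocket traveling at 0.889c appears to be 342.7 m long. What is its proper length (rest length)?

Contracted length L = 342.7 m
γ = 1/√(1 - 0.889²) = 2.1838
L₀ = γL = 2.1838 × 342.7 = 748.4 m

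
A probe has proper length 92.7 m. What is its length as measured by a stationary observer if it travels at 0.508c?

Proper length L₀ = 92.7 m
γ = 1/√(1 - 0.508²) = 1.16096
L = L₀/γ = 92.7/1.16096 = 79.85 m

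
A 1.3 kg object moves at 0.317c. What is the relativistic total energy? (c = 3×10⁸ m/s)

γ = 1/√(1 - 0.317²) = 1.0544
mc² = 1.3 × (3×10⁸)² = 1.170×10¹⁷ J
E = γmc² = 1.0544 × 1.170×10¹⁷ = 1.234×10¹⁷ J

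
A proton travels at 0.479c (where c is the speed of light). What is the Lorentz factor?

v/c = 0.479, so (v/c)² = 0.229441
1 - (v/c)² = 0.770559
γ = 1/√(0.770559) = 1.139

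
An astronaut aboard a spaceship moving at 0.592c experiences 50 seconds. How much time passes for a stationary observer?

Proper time Δt₀ = 50 seconds
γ = 1/√(1 - 0.592²) = 1.2408
Δt = γΔt₀ = 1.2408 × 50 = 62.04 seconds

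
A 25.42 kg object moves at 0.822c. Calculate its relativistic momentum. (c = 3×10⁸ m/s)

γ = 1/√(1 - 0.822²) = 1.756
v = 0.822 × 3×10⁸ = 2.466×10⁸ m/s
p = γmv = 1.756 × 25.42 × 2.466×10⁸ = 1.101×10¹⁰ kg·m/s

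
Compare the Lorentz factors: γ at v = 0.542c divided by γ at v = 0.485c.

γ₁ = 1/√(1 - 0.542²) = 1.190
γ₂ = 1/√(1 - 0.485²) = 1.143
γ₁/γ₂ = 1.190/1.143 = 1.041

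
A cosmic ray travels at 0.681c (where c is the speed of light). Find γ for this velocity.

v/c = 0.681, so (v/c)² = 0.463761
1 - (v/c)² = 0.536239
γ = 1/√(0.536239) = 1.366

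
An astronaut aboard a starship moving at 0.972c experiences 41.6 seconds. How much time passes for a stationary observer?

Proper time Δt₀ = 41.6 seconds
γ = 1/√(1 - 0.972²) = 4.256
Δt = γΔt₀ = 4.256 × 41.6 = 177.0 seconds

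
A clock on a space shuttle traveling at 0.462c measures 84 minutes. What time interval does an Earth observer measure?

Proper time Δt₀ = 84 minutes
γ = 1/√(1 - 0.462²) = 1.1275
Δt = γΔt₀ = 1.1275 × 84 = 94.71 minutes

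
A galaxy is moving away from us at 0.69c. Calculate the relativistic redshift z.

β = 0.69
(1+β)/(1-β) = 1.69/0.31 = 5.452
√(5.452) = 2.335
z = 2.335 - 1 = 1.335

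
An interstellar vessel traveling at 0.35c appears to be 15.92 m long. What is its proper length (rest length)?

Contracted length L = 15.92 m
γ = 1/√(1 - 0.35²) = 1.0675
L₀ = γL = 1.0675 × 15.92 = 16.99 m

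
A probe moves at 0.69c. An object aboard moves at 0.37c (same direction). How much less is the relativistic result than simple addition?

Classical: u' + v = 0.37 + 0.69 = 1.06c
Relativistic: u = (0.37 + 0.69)/(1 + 0.2553) = 1.06/1.2553 = 0.8444c
Difference: 1.06 - 0.8444 = 0.2156c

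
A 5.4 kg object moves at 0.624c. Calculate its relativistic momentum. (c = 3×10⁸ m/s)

γ = 1/√(1 - 0.624²) = 1.280
v = 0.624 × 3×10⁸ = 1.872×10⁸ m/s
p = γmv = 1.280 × 5.4 × 1.872×10⁸ = 1.294×10⁹ kg·m/s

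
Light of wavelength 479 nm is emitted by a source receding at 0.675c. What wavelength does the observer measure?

β = 0.675
Wavelength Doppler factor = √(1.675/0.325) = √(5.154) = 2.270
λ_obs = 479 × 2.270 = 1087 nm (redshift)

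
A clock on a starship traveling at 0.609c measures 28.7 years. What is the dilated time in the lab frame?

Proper time Δt₀ = 28.7 years
γ = 1/√(1 - 0.609²) = 1.2608
Δt = γΔt₀ = 1.2608 × 28.7 = 36.18 years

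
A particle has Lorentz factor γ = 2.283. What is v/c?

From γ = 1/√(1 - v²/c²):
1/γ² = 1/2.283² = 0.19186
v²/c² = 1 - 0.19186 = 0.80814
v/c = √(0.80814) = 0.8990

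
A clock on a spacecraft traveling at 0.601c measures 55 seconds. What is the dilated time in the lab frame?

Proper time Δt₀ = 55 seconds
γ = 1/√(1 - 0.601²) = 1.251
Δt = γΔt₀ = 1.251 × 55 = 68.81 seconds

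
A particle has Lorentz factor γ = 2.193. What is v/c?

From γ = 1/√(1 - v²/c²):
1/γ² = 1/2.193² = 0.2079
v²/c² = 1 - 0.2079 = 0.7921
v/c = √(0.7921) = 0.8900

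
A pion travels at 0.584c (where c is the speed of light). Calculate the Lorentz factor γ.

v/c = 0.584, so (v/c)² = 0.341056
1 - (v/c)² = 0.658944
γ = 1/√(0.658944) = 1.232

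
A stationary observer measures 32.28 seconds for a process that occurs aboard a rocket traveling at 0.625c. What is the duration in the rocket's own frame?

Dilated time Δt = 32.28 seconds
γ = 1/√(1 - 0.625²) = 1.281
Δt₀ = Δt/γ = 32.28/1.281 = 25.20 seconds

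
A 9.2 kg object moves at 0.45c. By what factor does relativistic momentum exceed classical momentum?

p_rel = γmv, p_class = mv
Ratio = γ = 1/√(1 - 0.45²) = 1.120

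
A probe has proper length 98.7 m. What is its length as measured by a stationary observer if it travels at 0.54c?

Proper length L₀ = 98.7 m
γ = 1/√(1 - 0.54²) = 1.1881
L = L₀/γ = 98.7/1.1881 = 83.07 m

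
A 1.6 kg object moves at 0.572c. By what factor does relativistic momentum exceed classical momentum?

p_rel = γmv, p_class = mv
Ratio = γ = 1/√(1 - 0.572²) = 1.219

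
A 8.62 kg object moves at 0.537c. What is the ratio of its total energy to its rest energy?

E = γmc², E₀ = mc²
E/E₀ = γ = 1/√(1 - 0.537²) = 1.185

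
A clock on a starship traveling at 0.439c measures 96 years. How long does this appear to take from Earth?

Proper time Δt₀ = 96 years
γ = 1/√(1 - 0.439²) = 1.113
Δt = γΔt₀ = 1.113 × 96 = 106.8 years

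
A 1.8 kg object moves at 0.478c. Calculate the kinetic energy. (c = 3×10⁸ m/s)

γ = 1/√(1 - 0.478²) = 1.138486
γ - 1 = 0.138486
KE = (γ-1)mc² = 0.138486 × 1.8 × (3×10⁸)² = 2.243×10¹⁶ J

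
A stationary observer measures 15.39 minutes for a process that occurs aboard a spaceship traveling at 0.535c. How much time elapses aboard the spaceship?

Dilated time Δt = 15.39 minutes
γ = 1/√(1 - 0.535²) = 1.184
Δt₀ = Δt/γ = 15.39/1.184 = 13.00 minutes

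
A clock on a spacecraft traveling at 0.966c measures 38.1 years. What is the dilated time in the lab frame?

Proper time Δt₀ = 38.1 years
γ = 1/√(1 - 0.966²) = 3.868
Δt = γΔt₀ = 3.868 × 38.1 = 147.4 years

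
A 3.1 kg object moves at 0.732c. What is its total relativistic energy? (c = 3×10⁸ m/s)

γ = 1/√(1 - 0.732²) = 1.4678
mc² = 3.1 × (3×10⁸)² = 2.790×10¹⁷ J
E = γmc² = 1.4678 × 2.790×10¹⁷ = 4.095×10¹⁷ J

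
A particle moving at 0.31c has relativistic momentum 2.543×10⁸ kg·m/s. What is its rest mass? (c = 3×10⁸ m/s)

γ = 1/√(1 - 0.31²) = 1.0518
v = 0.31 × 3×10⁸ = 9.300×10⁷ m/s
m = p/(γv) = 2.543×10⁸/(1.0518 × 9.300×10⁷) = 2.600 kg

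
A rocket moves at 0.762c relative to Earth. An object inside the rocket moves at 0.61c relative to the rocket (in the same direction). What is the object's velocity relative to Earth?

u = (u' + v)/(1 + u'v/c²)
Numerator: 0.61 + 0.762 = 1.372
Denominator: 1 + 0.46482 = 1.46482
u = 1.372/1.46482 = 0.9366c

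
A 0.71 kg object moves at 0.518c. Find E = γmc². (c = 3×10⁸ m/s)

γ = 1/√(1 - 0.518²) = 1.169
mc² = 0.71 × (3×10⁸)² = 6.390×10¹⁶ J
E = γmc² = 1.169 × 6.390×10¹⁶ = 7.470×10¹⁶ J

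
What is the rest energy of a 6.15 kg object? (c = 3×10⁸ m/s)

c² = (3×10⁸)² = 9.000×10¹⁶ m²/s²
E₀ = mc² = 6.15 × 9.000×10¹⁶ = 5.535×10¹⁷ J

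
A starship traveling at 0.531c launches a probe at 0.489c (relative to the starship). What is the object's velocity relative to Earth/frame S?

u = (u' + v)/(1 + u'v/c²)
Numerator: 0.489 + 0.531 = 1.02
Denominator: 1 + 0.259659 = 1.259659
u = 1.02/1.259659 = 0.8097c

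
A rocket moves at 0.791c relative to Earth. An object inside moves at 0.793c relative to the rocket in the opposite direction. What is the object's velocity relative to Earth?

Object's velocity in rocket frame is u' = -0.793c
u = (u' + v)/(1 + u'v/c²) = (v - 0.793)/(1 - 0.793·v/c²)
Numerator: 0.791 - 0.793 = -0.002
Denominator: 1 - 0.627263 = 0.372737
u = -0.002/0.372737 = -0.005366c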